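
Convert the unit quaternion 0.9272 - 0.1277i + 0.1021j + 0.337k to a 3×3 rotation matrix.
[[0.752, -0.651, 0.1033], [0.5989, 0.7402, 0.3056], [-0.2754, -0.168, 0.9465]]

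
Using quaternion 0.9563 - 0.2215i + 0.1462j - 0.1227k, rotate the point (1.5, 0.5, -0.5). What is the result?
(1.309, -0.207, -0.997)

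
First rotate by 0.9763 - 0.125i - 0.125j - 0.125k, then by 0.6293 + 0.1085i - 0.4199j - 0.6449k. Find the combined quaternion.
0.4948 - 0.0009i - 0.3944j - 0.7743k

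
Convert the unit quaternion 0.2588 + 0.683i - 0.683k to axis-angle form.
axis = (√2/2, 0, -√2/2), θ = 5π/6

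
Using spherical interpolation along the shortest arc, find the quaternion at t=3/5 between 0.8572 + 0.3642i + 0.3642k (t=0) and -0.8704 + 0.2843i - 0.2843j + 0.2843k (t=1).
0.9811 - 0.0222i + 0.1908j - 0.0222k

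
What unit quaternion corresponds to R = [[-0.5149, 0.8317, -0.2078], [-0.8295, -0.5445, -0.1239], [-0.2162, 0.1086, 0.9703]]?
-0.4772 - 0.1218i - 0.0044j + 0.8703k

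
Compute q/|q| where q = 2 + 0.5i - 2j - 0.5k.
0.686 + 0.1715i - 0.686j - 0.1715k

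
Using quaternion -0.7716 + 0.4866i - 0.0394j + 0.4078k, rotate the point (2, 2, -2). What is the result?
(1.595, -2.385, -1.941)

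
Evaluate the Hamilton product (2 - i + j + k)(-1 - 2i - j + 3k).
-6 + i - 2j + 8k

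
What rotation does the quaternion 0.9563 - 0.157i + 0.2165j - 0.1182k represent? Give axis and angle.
axis = (-0.537, 0.7404, -0.4043), θ = 34°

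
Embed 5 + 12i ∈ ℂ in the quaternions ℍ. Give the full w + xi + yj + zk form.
5 + 12i + 0j + 0k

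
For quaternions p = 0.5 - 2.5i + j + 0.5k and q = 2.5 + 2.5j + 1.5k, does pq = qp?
No: pq = -2 - 6i + 7.5j - 4.25k ≠ -2 - 6.5i + 8.25k = qp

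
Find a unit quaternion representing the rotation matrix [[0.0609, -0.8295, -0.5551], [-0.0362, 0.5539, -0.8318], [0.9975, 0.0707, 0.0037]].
0.6361 + 0.3547i - 0.6102j + 0.3118k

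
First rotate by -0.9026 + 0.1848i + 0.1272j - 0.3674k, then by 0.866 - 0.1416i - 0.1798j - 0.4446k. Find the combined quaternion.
-0.896 + 0.4105i + 0.1383j + 0.0983k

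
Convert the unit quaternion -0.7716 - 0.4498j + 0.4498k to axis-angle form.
axis = (0, -√2/2, √2/2), θ = 281°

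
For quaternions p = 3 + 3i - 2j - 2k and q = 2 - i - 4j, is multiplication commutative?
No: pq = 1 - 5i - 14j - 18k ≠ 1 + 11i - 18j + 10k = qp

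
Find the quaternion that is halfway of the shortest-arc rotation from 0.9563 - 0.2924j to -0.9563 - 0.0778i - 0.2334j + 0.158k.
0.9953 + 0.0405i - 0.0307j - 0.0822k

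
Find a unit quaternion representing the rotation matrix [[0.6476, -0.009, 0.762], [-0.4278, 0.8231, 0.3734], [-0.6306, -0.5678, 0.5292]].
0.866 - 0.2717i + 0.402j - 0.1209k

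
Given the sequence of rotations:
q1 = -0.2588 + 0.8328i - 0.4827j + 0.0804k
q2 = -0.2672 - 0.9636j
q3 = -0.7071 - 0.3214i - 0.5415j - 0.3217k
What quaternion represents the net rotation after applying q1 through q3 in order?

q2 · q1 = -0.396 - 0.3i + 0.3784j + 0.781k
q3 · q2 · q1 = 0.6397 + 0.0382i + 0.2944j - 0.7089k
0.6397 + 0.0382i + 0.2944j - 0.7089k


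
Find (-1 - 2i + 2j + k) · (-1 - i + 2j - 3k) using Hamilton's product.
-2 - 5i - 11j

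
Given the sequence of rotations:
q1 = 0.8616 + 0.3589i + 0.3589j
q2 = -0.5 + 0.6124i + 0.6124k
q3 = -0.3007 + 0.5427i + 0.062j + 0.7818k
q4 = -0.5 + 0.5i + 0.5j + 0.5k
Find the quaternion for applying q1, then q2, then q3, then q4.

q2 · q1 = -0.6506 + 0.1284i + 0.0403j + 0.7474k
q3 · q2 · q1 = -0.4609 - 0.3769i - 0.3577j - 0.7195k
q4 · q3 · q2 · q1 = 0.9575 - 0.2229i + 0.1197j + 0.1389k
0.9575 - 0.2229i + 0.1197j + 0.1389k


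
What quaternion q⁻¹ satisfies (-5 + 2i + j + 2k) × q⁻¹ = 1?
-0.1471 - 0.0588i - 0.0294j - 0.0588k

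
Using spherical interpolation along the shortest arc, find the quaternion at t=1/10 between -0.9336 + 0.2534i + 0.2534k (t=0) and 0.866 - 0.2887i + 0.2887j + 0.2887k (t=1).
-0.9436 + 0.2619i - 0.0308j + 0.2002k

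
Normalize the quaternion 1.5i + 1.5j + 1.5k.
0.5774i + 0.5774j + 0.5774k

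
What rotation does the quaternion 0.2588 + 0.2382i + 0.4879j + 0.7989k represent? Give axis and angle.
axis = (0.2466, 0.5051, 0.8271), θ = 5π/6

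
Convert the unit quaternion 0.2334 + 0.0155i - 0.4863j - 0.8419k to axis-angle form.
axis = (0.0159, -0.5001, -0.8658), θ = 153°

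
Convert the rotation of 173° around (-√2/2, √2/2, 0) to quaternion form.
0.061 - 0.7058i + 0.7058j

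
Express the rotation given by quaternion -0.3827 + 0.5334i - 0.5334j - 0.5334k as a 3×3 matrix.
[[-0.1381, -0.9773, -0.1608], [-0.1608, -0.1381, 0.9773], [-0.9773, 0.1608, -0.1381]]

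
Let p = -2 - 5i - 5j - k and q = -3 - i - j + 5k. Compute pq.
1 - 9i + 43j - 7k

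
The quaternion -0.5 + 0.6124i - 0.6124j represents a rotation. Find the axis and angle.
axis = (√2/2, -√2/2, 0), θ = 4π/3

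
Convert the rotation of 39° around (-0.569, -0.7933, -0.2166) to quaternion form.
0.9426 - 0.1899i - 0.2648j - 0.0723k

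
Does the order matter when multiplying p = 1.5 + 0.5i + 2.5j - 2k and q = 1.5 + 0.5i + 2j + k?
Yes: pq = -1 + 8i + 5.25j - 1.75k ≠ -1 - 5i + 8.25j - 1.25k = qp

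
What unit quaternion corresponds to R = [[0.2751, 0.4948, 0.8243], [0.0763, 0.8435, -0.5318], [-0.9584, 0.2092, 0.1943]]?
0.7604 + 0.2436i + 0.5861j - 0.1376k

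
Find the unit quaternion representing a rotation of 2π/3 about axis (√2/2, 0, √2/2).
0.5 + 0.6124i + 0.6124k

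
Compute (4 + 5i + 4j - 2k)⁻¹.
0.0656 - 0.082i - 0.0656j + 0.0328k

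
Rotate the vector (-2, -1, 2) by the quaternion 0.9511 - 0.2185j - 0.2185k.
(-2.865, 0.118, 0.882)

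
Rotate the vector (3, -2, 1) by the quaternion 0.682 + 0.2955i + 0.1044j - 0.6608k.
(-1.86, -2.964, -1.325)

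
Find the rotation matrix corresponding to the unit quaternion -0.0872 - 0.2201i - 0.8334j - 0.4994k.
[[-0.8879, 0.2798, 0.3652], [0.454, 0.4043, 0.794], [0.0745, 0.8708, -0.486]]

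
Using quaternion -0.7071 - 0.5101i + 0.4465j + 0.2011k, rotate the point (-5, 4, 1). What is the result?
(-4.123, 4.753, 1.553)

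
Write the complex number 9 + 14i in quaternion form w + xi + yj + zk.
9 + 14i + 0j + 0k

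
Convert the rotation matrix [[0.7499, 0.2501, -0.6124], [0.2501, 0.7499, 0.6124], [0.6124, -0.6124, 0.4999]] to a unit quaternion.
0.866 - 0.3536i - 0.3536j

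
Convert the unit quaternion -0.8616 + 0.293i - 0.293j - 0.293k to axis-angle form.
axis = (√3/3, -√3/3, -√3/3), θ = 299°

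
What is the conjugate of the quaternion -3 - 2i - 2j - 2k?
-3 + 2i + 2j + 2k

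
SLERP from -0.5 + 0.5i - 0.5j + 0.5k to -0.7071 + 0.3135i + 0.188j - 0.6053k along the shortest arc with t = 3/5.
-0.8228 + 0.519i - 0.1318j - 0.1903k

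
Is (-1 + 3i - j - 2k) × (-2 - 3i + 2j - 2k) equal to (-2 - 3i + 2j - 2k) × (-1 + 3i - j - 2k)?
No: pq = 9 + 3i + 12j + 9k ≠ 9 - 9i - 12j + 3k = qp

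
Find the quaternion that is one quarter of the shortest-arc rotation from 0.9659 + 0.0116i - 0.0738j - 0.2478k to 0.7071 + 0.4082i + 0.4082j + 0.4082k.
0.9866 + 0.1286i + 0.0597j - 0.0809k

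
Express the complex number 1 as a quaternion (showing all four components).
1 + 0i + 0j + 0k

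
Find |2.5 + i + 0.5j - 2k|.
3.391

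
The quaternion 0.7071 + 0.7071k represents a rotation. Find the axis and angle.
axis = (0, 0, 1), θ = π/2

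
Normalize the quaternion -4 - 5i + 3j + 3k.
-0.5208 - 0.6509i + 0.3906j + 0.3906k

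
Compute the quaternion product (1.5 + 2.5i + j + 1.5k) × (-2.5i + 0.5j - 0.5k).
6.5 - 5i - 1.75j + 3k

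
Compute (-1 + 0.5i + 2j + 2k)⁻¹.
-0.1081 - 0.0541i - 0.2162j - 0.2162k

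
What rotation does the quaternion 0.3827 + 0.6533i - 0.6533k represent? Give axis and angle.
axis = (√2/2, 0, -√2/2), θ = 3π/4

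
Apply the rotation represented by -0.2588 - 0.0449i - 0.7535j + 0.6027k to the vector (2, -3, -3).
(-3.871, 1.498, 2.185)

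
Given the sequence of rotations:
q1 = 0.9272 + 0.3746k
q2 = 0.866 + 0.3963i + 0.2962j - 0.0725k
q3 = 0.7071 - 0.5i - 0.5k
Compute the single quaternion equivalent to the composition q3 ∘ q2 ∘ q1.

q2 · q1 = 0.8301 + 0.4784i + 0.1262j + 0.2572k
q3 · q2 · q1 = 0.9548 - 0.0137i - 0.0214j - 0.2963k
0.9548 - 0.0137i - 0.0214j - 0.2963k


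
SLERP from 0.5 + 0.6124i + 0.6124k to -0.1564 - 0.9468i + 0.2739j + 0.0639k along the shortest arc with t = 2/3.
0.3016 + 0.9142i - 0.1976j + 0.1852k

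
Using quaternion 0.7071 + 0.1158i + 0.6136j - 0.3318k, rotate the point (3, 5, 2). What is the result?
(4.719, 1.642, -3.611)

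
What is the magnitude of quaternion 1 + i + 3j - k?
√12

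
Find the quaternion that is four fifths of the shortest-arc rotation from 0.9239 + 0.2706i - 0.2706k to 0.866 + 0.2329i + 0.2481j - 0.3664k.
0.883 + 0.242i + 0.1994j - 0.3492k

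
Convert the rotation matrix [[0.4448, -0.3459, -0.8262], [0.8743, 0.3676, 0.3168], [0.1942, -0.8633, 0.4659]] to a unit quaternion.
0.7547 - 0.3909i - 0.338j + 0.4042k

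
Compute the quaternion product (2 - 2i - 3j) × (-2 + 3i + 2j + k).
8 + 7i + 12j + 7k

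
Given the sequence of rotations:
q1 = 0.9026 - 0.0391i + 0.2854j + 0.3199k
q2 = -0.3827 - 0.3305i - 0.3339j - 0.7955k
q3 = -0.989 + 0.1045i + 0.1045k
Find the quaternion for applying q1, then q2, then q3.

q2 · q1 = -0.0086 - 0.1631i - 0.2738j - 0.9478k
q3 · q2 · q1 = 0.1246 + 0.189i + 0.3528j + 0.9079k
0.1246 + 0.189i + 0.3528j + 0.9079k


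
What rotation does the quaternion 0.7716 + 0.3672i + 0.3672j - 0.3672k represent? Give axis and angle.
axis = (√3/3, √3/3, -√3/3), θ = 79°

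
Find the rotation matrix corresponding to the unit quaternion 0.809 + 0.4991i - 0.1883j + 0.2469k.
[[0.8072, -0.5874, -0.0582], [0.2115, 0.3799, -0.9005], [0.5511, 0.7146, 0.4309]]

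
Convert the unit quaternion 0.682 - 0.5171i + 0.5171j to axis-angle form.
axis = (-√2/2, √2/2, 0), θ = 94°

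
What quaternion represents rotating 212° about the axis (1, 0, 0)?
-0.2756 + 0.9613i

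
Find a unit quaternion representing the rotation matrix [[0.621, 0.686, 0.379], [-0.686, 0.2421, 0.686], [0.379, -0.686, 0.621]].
0.7881 - 0.4353i - 0.4353k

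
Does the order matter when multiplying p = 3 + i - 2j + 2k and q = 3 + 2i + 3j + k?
Yes: pq = 11 + i + 6j + 16k ≠ 11 + 17i + 2k = qp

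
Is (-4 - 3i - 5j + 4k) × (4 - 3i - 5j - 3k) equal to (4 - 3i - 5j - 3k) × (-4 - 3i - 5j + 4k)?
No: pq = -38 + 35i - 21j + 28k ≠ -38 - 35i + 21j + 28k = qp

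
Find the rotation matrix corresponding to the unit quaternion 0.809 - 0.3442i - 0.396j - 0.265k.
[[0.5459, 0.7014, -0.4583], [-0.1562, 0.6226, 0.7668], [0.8232, -0.347, 0.4494]]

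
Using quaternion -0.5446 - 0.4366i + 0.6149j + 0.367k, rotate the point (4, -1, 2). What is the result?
(-1.946, -4.144, 0.195)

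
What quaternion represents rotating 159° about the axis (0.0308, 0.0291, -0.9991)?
0.1822 + 0.0303i + 0.0286j - 0.9824k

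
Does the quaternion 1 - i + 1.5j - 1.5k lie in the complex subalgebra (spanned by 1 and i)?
No. The quaternion 1 - i + 1.5j - 1.5k has j-coefficient y = 1.5 and k-coefficient z = -1.5, not both zero, so it does not lie in the complex subalgebra spanned by 1 and i.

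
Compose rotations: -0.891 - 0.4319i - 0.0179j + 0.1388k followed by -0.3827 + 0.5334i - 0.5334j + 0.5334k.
0.4878 - 0.3745i + 0.1777j - 0.7683k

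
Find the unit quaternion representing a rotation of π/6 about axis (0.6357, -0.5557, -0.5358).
0.9659 + 0.1645i - 0.1438j - 0.1387k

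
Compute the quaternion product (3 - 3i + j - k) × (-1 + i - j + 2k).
3 + 7i + j + 9k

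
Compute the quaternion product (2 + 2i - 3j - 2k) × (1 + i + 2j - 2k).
2 + 14i + 3j + k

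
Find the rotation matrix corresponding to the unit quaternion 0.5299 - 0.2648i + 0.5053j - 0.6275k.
[[-0.2982, 0.3974, 0.8678], [-0.9326, 0.0722, -0.3535], [-0.2032, -0.9148, 0.3491]]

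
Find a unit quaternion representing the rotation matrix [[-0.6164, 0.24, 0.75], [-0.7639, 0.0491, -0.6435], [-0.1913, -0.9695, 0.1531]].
-0.3827 + 0.213i - 0.6149j + 0.6558k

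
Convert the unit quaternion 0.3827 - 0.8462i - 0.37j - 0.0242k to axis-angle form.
axis = (-0.9159, -0.4005, -0.0262), θ = 3π/4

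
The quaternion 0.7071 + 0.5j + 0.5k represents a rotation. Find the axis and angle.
axis = (0, √2/2, √2/2), θ = π/2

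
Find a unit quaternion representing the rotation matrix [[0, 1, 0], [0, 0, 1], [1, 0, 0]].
-0.5 + 0.5i + 0.5j + 0.5k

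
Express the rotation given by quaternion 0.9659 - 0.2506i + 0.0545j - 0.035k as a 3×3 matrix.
[[0.9916, 0.0403, 0.1228], [-0.0949, 0.8719, 0.4803], [-0.0877, -0.4879, 0.8685]]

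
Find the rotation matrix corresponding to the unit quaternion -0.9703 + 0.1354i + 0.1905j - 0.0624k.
[[0.9196, -0.0695, -0.3866], [0.1727, 0.9555, 0.239], [0.3528, -0.2865, 0.8908]]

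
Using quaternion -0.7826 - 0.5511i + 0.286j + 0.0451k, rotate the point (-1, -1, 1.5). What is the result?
(-1.334, -1.258, -0.943)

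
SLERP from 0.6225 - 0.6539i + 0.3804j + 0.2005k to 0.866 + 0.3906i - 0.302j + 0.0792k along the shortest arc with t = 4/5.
0.9617 + 0.1737i - 0.1691j + 0.1279k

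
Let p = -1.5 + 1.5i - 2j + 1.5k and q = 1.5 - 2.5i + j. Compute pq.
3.5 + 4.5i - 8.25j - 1.25k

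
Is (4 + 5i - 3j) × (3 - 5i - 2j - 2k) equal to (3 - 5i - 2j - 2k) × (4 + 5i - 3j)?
No: pq = 31 + i - 7j - 33k ≠ 31 - 11i - 27j + 17k = qp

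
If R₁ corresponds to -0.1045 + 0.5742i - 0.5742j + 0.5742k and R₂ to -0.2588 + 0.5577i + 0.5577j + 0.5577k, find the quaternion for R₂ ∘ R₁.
-0.2932 + 0.4336i + 0.0903j - 0.8473k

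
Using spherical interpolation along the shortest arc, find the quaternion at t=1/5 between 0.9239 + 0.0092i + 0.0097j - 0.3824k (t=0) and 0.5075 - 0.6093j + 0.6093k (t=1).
0.9712 + 0.0083i - 0.1569j - 0.1792k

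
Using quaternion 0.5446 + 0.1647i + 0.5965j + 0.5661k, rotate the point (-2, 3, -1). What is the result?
(-1.391, -1.208, 3.257)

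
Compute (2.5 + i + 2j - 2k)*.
2.5 - i - 2j + 2k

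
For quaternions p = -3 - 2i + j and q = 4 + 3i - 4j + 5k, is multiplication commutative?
No: pq = -2 - 12i + 26j - 10k ≠ -2 - 22i + 6j - 20k = qp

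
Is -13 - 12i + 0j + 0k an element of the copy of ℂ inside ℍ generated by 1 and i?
Yes. The quaternion -13 - 12i has j- and k-coefficients y = z = 0, so it lies in the complex subalgebra spanned by 1 and i.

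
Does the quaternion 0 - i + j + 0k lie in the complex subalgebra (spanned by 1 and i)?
No. The quaternion -i + j has j-coefficient y = 1 and k-coefficient z = 0, not both zero, so it does not lie in the complex subalgebra spanned by 1 and i.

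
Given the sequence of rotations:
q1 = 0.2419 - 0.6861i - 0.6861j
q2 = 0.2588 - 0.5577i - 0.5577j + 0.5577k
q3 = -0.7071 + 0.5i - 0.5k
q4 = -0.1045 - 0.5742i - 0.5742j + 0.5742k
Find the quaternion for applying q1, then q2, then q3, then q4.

q2 · q1 = -0.7027 + 0.0702i - 0.6951j + 0.1349k
q3 · q2 · q1 = 0.5292 - 0.7485i + 0.389j - 0.0916k
q4 · q3 · q2 · q1 = -0.2091 - 0.3964i - 0.8269j - 0.3397k
-0.2091 - 0.3964i - 0.8269j - 0.3397k


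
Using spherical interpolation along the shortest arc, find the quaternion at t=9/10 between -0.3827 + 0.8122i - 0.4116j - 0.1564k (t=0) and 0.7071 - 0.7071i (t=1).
-0.6833 + 0.7286i - 0.0434j - 0.0165k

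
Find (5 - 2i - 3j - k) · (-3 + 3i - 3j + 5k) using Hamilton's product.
-13 + 3i + j + 43k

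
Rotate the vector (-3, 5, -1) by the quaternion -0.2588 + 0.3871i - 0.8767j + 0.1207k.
(-1.93, 5.591, -0.142)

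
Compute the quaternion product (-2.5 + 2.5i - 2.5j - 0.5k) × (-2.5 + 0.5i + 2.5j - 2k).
10.25 - 1.25i + 4.75j + 13.75k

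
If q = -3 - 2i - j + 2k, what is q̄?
-3 + 2i + j - 2k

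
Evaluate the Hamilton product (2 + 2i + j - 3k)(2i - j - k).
-6 - 6j - 6k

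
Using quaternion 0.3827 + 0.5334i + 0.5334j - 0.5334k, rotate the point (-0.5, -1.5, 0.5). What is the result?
(-1.477, -0.362, 0.661)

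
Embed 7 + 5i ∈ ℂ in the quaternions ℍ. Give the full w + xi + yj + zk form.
7 + 5i + 0j + 0k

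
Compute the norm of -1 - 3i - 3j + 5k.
√44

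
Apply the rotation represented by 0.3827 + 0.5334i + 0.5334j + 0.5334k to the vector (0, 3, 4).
(4.391, 0.229, 2.38)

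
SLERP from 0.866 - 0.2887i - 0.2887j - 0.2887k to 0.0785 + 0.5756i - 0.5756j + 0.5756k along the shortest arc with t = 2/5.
0.6288 - 0.5455i + 0.0971j - 0.5455k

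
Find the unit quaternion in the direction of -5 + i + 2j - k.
-0.898 + 0.1796i + 0.3592j - 0.1796k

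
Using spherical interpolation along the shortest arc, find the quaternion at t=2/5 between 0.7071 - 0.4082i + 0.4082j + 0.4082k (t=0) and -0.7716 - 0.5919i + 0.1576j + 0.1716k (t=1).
0.9504 + 0.0106i + 0.2235j + 0.216k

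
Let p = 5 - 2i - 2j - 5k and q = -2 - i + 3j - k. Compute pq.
-11 + 16i + 22j - 3k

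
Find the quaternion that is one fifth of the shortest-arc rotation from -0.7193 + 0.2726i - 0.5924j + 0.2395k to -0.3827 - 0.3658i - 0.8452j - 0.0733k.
-0.6884 + 0.1458i - 0.6863j + 0.184k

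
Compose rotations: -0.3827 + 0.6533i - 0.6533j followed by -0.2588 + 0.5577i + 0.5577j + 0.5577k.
0.099 - 0.0182i + 0.32j - 0.9421k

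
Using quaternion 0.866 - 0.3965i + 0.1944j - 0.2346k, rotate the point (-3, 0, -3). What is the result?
(-4.011, -0.105, -1.378)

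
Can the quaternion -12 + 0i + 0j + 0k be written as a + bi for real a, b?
Yes. The quaternion -12 has j- and k-coefficients y = z = 0, so it lies in the complex subalgebra spanned by 1 and i.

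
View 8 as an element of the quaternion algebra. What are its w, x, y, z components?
8 + 0i + 0j + 0k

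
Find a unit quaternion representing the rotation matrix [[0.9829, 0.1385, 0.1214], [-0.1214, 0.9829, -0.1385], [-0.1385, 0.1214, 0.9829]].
0.9936 + 0.0654i + 0.0654j - 0.0654k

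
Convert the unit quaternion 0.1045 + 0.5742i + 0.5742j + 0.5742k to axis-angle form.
axis = (√3/3, √3/3, √3/3), θ = 168°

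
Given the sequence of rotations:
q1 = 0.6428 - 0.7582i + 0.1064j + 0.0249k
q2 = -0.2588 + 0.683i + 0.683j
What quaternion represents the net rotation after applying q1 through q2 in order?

q2 · q1 = 0.2788 + 0.6523i + 0.3945j + 0.5841k
0.2788 + 0.6523i + 0.3945j + 0.5841k


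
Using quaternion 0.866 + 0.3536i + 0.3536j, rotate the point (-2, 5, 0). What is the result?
(-0.25, 3.25, 4.287)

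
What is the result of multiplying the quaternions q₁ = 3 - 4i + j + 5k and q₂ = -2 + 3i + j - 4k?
25 + 8i - 29k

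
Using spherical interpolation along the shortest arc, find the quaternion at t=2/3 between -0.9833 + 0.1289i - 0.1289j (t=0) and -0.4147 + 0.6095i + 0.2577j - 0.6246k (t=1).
-0.7071 + 0.5097i + 0.1417j - 0.4692k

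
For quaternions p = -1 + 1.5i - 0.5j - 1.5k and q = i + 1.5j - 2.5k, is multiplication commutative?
No: pq = -4.5 + 2.5i + 0.75j + 5.25k ≠ -4.5 - 4.5i - 3.75j - 0.25k = qp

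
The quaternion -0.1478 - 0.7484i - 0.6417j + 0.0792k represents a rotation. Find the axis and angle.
axis = (-0.7567, -0.6488, 0.0801), θ = 197°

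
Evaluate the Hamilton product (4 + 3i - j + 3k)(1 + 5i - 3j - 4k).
-2 + 36i + 14j - 17k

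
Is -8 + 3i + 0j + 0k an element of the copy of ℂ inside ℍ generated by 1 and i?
Yes. The quaternion -8 + 3i has j- and k-coefficients y = z = 0, so it lies in the complex subalgebra spanned by 1 and i.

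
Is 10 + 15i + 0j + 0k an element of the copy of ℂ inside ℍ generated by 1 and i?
Yes. The quaternion 10 + 15i has j- and k-coefficients y = z = 0, so it lies in the complex subalgebra spanned by 1 and i.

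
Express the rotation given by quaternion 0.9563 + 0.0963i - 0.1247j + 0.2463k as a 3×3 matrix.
[[0.8476, -0.4951, -0.1911], [0.4471, 0.8601, -0.2456], [0.2859, 0.1228, 0.9504]]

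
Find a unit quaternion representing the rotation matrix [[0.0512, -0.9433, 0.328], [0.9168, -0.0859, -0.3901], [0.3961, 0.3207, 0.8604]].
0.6756 + 0.263i - 0.0252j + 0.6883k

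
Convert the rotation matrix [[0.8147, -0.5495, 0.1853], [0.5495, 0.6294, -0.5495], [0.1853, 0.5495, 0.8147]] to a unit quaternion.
0.9026 + 0.3044i + 0.3044k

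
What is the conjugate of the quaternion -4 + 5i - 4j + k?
-4 - 5i + 4j - k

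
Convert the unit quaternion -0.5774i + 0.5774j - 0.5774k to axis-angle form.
axis = (-√3/3, √3/3, -√3/3), θ = π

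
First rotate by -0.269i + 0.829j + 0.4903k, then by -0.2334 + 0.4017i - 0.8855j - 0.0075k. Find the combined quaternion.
0.8458 - 0.3652i - 0.3884j - 0.0196k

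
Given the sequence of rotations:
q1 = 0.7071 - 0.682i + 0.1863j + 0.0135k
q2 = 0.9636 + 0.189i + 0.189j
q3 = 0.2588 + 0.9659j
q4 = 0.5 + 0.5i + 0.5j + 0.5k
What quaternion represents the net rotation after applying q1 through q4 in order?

q2 · q1 = 0.775 - 0.521i + 0.3106j + 0.1771k
q3 · q2 · q1 = -0.0994 + 0.0362i + 0.829j + 0.5491k
q4 · q3 · q2 · q1 = -0.7569 - 0.1716i + 0.1084j + 0.6212k
-0.7569 - 0.1716i + 0.1084j + 0.6212k


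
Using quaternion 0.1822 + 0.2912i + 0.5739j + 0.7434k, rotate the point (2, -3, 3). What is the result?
(0.208, 4.276, -1.915)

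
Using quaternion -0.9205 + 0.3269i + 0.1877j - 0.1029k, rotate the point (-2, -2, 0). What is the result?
(-1.683, -2.155, 0.724)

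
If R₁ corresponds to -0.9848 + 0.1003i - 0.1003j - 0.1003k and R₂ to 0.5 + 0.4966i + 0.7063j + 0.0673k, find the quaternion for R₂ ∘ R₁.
-0.4646 - 0.503i - 0.6892j - 0.2371k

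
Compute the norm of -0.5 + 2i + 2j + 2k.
3.5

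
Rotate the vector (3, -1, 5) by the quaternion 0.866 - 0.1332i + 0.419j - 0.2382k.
(5.251, -2.268, 1.511)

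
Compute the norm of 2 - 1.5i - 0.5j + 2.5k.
3.571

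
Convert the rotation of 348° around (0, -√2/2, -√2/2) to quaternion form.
-0.9945 - 0.0739j - 0.0739k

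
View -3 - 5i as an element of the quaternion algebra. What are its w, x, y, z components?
-3 - 5i + 0j + 0k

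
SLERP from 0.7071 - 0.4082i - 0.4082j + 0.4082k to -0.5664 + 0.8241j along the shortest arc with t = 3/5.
0.667 - 0.1767i - 0.7019j + 0.1767k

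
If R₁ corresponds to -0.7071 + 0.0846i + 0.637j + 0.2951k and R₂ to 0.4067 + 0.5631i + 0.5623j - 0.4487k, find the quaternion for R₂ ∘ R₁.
-0.561 + 0.088i - 0.3427j + 0.7484k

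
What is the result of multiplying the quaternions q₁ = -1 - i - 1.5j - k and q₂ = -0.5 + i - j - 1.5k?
-1.5 + 0.75i - 0.75j + 4.5k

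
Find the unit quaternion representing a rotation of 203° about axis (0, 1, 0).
-0.1994 + 0.9799j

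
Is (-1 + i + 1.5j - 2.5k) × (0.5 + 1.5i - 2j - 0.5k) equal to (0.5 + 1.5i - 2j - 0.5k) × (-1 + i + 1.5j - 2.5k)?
No: pq = -0.25 - 6.75i - 0.5j - 5k ≠ -0.25 + 4.75i + 6j + 3.5k = qp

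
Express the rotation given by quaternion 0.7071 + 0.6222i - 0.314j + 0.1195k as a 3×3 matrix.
[[0.7742, -0.5597, -0.2954], [-0.2217, 0.1972, -0.955], [0.5928, 0.8049, 0.0285]]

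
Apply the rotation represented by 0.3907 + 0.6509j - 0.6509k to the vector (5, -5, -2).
(-7.034, -1.612, 1.388)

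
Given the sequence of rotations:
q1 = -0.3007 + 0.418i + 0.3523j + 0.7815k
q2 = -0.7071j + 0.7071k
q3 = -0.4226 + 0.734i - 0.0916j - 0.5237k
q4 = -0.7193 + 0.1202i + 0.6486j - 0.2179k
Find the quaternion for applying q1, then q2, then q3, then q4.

q2 · q1 = -0.3035 - 0.8017i + 0.5082j + 0.0829k
q3 · q2 · q1 = 0.8067 + 0.3746i + 0.172j + 0.4235k
q4 · q3 · q2 · q1 = -0.6446 + 0.1397i + 0.267j - 0.7027k
-0.6446 + 0.1397i + 0.267j - 0.7027k


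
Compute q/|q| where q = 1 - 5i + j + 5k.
0.1387 - 0.6934i + 0.1387j + 0.6934k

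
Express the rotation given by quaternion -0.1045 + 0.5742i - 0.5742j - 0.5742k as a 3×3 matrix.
[[-0.3188, -0.7794, -0.5394], [-0.5394, -0.3188, 0.7794], [-0.7794, 0.5394, -0.3188]]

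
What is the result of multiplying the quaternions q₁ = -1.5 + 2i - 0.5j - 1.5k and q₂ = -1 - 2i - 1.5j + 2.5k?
8.5 - 2.5i + 0.75j - 6.25k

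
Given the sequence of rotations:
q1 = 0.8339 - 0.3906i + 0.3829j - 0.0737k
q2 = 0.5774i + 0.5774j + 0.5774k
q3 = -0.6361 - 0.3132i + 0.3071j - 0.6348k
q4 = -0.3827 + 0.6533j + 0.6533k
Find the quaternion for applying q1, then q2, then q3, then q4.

q2 · q1 = 0.047 + 0.2179i + 0.2985j + 0.9281k
q3 · q2 · q1 = 0.5358 + 0.3212i - 0.0231j - 0.7806k
q4 · q3 · q2 · q1 = 0.32 - 0.6178i + 0.5687j + 0.4389k
0.32 - 0.6178i + 0.5687j + 0.4389k


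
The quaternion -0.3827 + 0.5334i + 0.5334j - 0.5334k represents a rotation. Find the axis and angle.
axis = (√3/3, √3/3, -√3/3), θ = 5π/4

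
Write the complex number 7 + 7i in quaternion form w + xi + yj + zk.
7 + 7i + 0j + 0k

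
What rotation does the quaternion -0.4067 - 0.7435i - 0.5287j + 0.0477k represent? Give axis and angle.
axis = (-0.8138, -0.5787, 0.0522), θ = 228°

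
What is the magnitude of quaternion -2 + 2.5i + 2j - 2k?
4.272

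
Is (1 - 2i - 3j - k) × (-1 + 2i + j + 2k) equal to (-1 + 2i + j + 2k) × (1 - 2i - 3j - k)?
No: pq = 8 - i + 6j + 7k ≠ 8 + 9i + 2j - k = qp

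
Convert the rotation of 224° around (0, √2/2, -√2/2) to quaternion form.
-0.3746 + 0.6556j - 0.6556k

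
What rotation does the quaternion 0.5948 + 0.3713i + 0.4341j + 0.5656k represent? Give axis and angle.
axis = (0.4619, 0.54, 0.7036), θ = 107°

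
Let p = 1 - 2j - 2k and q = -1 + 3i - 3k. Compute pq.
-7 + 9i - 4j + 5k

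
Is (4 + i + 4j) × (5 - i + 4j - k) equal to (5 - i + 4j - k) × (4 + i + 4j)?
No: pq = 5 - 3i + 37j + 4k ≠ 5 + 5i + 35j - 12k = qp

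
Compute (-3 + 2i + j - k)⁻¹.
-0.2 - 0.1333i - 0.0667j + 0.0667k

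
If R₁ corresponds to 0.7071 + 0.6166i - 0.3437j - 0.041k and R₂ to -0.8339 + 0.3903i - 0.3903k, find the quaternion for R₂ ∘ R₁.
-0.8463 - 0.3723i + 0.062j - 0.3759k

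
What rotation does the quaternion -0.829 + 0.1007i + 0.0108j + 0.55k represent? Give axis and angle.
axis = (0.1801, 0.0193, 0.9835), θ = 292°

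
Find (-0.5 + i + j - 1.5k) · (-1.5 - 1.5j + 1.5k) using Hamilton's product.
4.5 - 2.25i - 2.25j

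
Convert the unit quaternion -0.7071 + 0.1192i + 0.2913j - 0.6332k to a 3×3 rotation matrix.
[[0.0284, -0.826, -0.5629], [0.9649, 0.1697, -0.2003], [0.261, -0.5375, 0.8019]]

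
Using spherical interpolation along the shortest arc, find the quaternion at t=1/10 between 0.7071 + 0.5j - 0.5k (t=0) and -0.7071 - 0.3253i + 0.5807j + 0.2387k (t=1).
0.7636 + 0.0425i + 0.3989j - 0.5059k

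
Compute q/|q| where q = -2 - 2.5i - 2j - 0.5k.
-0.5252 - 0.6565i - 0.5252j - 0.1313k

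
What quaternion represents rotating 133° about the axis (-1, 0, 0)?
0.3987 - 0.9171i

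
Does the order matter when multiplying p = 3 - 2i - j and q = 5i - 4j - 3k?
Yes: pq = 6 + 18i - 18j + 4k ≠ 6 + 12i - 6j - 22k = qp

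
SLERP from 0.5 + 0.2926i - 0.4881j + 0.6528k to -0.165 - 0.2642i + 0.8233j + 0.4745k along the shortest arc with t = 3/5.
0.3807 + 0.3458i - 0.8576j - 0.0092k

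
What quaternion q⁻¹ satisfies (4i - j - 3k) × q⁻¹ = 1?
-0.1538i + 0.0385j + 0.1154k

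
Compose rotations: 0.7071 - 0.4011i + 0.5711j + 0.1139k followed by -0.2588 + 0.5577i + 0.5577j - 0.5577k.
-0.2143 + 0.8802i + 0.4067j + 0.1184k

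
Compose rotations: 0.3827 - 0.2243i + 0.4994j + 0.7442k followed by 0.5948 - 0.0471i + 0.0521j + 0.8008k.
-0.4049 - 0.5126i + 0.1724j + 0.7373k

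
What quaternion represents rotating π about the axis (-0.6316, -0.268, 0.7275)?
-0.6316i - 0.268j + 0.7275k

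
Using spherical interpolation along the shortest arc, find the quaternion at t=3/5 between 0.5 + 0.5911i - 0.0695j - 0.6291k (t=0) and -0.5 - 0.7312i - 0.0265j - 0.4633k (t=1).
0.5959 + 0.8027i - 0.0155j + 0.0167k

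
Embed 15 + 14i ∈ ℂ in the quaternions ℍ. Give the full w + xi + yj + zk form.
15 + 14i + 0j + 0k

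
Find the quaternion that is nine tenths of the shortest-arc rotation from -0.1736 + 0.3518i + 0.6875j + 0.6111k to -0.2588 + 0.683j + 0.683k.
-0.2517 + 0.036i + 0.6878j + 0.6799k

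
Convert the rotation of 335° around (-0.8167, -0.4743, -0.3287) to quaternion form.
-0.9763 - 0.1768i - 0.1027j - 0.0711k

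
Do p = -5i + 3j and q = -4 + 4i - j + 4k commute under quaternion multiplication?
No: pq = 23 + 32i + 8j - 7k ≠ 23 + 8i - 32j + 7k = qp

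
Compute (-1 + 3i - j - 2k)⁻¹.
-0.0667 - 0.2i + 0.0667j + 0.1333k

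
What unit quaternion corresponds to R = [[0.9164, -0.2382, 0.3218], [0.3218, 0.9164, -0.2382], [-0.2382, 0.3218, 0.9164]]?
0.9681 + 0.1446i + 0.1446j + 0.1446k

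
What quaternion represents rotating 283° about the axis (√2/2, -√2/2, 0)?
-0.7826 + 0.4402i - 0.4402j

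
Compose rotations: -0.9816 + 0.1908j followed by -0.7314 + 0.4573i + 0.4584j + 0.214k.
0.6305 - 0.4897i - 0.5895j - 0.1228k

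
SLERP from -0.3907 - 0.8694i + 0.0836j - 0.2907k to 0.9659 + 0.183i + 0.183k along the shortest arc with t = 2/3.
-0.8506 - 0.4647i + 0.0319j - 0.2439k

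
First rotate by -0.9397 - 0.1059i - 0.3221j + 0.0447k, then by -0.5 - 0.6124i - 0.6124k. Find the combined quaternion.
0.4324 + 0.4312i + 0.2533j + 0.7504k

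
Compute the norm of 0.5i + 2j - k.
2.291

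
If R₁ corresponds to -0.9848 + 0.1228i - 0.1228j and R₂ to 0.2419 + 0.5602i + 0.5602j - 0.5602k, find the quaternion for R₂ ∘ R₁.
-0.2382 - 0.5908i - 0.6502j + 0.4141k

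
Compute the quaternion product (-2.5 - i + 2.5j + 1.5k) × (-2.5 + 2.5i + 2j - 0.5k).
4.5 - 8i - 8j - 10.75k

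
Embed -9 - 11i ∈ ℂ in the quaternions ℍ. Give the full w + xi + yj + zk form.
-9 - 11i + 0j + 0k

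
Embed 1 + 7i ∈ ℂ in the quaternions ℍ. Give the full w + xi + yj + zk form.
1 + 7i + 0j + 0k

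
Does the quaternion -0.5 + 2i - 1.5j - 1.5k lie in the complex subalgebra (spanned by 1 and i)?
No. The quaternion -0.5 + 2i - 1.5j - 1.5k has j-coefficient y = -1.5 and k-coefficient z = -1.5, not both zero, so it does not lie in the complex subalgebra spanned by 1 and i.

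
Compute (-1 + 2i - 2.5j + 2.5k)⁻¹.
-0.0571 - 0.1143i + 0.1429j - 0.1429k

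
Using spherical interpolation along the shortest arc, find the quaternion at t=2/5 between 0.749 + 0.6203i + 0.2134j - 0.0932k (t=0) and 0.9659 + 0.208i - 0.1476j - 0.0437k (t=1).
0.874 + 0.4746i + 0.071j - 0.0765k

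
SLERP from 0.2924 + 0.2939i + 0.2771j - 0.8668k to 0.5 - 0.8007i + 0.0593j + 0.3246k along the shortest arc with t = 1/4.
0.0871 + 0.5023i + 0.2144j - 0.8331k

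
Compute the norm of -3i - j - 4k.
√26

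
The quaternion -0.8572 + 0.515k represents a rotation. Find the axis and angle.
axis = (0, 0, 1), θ = 298°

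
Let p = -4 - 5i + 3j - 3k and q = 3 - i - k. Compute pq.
-20 - 14i + 7j - 2k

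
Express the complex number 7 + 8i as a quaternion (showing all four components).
7 + 8i + 0j + 0k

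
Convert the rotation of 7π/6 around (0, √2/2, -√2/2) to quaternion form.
-0.2588 + 0.683j - 0.683k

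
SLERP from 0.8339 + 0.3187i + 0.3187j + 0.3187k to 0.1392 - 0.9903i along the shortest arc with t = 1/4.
0.6807 + 0.6178i + 0.2784j + 0.2784k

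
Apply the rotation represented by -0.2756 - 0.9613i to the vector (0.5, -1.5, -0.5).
(0.5, 1.537, -0.371)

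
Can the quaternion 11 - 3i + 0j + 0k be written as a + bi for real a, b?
Yes. The quaternion 11 - 3i has j- and k-coefficients y = z = 0, so it lies in the complex subalgebra spanned by 1 and i.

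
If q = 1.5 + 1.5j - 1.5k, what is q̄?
1.5 - 1.5j + 1.5k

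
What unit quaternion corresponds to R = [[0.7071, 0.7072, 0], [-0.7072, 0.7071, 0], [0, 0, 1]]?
0.9239 - 0.3827k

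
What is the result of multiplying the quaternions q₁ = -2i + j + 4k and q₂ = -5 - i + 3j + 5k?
-25 + 3i + j - 25k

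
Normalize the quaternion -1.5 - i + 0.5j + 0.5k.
-0.7746 - 0.5164i + 0.2582j + 0.2582k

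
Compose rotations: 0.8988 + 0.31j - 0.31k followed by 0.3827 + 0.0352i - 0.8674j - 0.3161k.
0.5149 + 0.3985i - 0.6501j - 0.3918k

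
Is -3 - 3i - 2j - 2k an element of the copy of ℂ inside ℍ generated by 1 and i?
No. The quaternion -3 - 3i - 2j - 2k has j-coefficient y = -2 and k-coefficient z = -2, not both zero, so it does not lie in the complex subalgebra spanned by 1 and i.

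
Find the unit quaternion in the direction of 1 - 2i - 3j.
0.2673 - 0.5345i - 0.8018j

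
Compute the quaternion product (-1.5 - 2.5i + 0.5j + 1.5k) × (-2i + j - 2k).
-2.5 + 0.5i - 9.5j + 1.5k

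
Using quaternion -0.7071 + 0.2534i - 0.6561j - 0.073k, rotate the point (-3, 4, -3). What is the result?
(-4.801, 2.769, 1.812)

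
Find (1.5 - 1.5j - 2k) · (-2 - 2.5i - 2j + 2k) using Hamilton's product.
-2 - 10.75i + 5j + 3.25k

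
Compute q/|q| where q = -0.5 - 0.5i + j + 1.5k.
-0.2582 - 0.2582i + 0.5164j + 0.7746k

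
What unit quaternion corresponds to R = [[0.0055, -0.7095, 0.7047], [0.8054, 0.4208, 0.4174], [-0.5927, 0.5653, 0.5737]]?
0.7071 + 0.0523i + 0.4587j + 0.5356k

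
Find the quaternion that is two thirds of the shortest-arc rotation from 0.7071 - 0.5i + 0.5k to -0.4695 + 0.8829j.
0.6638 - 0.2117i - 0.6854j + 0.2117k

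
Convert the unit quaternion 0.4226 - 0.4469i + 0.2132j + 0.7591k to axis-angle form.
axis = (-0.4931, 0.2352, 0.8376), θ = 130°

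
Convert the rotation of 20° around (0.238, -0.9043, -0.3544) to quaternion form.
0.9848 + 0.0413i - 0.157j - 0.0615k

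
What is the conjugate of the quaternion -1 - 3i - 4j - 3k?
-1 + 3i + 4j + 3k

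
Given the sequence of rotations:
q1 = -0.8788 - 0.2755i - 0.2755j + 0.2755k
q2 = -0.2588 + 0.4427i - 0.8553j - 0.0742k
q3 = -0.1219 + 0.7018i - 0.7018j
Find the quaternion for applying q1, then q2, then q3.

q2 · q1 = 0.1342 - 0.5738i + 0.7214j - 0.3637k
q3 · q2 · q1 = 0.8926 + 0.4194i + 0.0731j + 0.1479k
0.8926 + 0.4194i + 0.0731j + 0.1479k


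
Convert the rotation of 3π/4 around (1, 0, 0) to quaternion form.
0.3827 + 0.9239i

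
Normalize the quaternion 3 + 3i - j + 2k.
0.6255 + 0.6255i - 0.2085j + 0.417k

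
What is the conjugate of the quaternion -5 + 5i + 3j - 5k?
-5 - 5i - 3j + 5k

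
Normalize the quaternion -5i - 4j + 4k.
-0.6623i - 0.5298j + 0.5298k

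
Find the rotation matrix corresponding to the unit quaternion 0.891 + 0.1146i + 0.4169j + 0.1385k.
[[0.614, -0.1513, 0.7747], [0.3424, 0.9354, -0.0887], [-0.7112, 0.3197, 0.6261]]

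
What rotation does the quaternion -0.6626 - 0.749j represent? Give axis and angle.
axis = (0, -1, 0), θ = 263°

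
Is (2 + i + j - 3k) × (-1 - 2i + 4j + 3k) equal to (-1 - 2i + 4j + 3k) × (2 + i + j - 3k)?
No: pq = 5 + 10i + 10j + 15k ≠ 5 - 20i + 4j + 3k = qp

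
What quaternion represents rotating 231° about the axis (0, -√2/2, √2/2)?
-0.4305 - 0.6382j + 0.6382k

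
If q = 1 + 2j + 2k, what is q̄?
1 - 2j - 2k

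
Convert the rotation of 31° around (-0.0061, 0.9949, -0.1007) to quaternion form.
0.9636 - 0.0016i + 0.2659j - 0.0269k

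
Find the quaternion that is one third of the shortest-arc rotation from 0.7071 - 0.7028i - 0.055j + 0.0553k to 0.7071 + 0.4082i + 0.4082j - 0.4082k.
0.9001 - 0.3869i + 0.1417j - 0.1414k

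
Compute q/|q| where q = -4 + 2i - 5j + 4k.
-0.5121 + 0.2561i - 0.6402j + 0.5121k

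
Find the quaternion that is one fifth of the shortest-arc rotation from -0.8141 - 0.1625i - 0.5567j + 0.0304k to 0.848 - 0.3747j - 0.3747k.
-0.9036 - 0.1396i - 0.388j + 0.1163k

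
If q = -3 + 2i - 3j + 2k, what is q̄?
-3 - 2i + 3j - 2k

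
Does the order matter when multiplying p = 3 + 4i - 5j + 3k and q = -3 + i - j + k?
Yes: pq = -21 - 11i + 11j - 5k ≠ -21 - 7i + 13j - 7k = qp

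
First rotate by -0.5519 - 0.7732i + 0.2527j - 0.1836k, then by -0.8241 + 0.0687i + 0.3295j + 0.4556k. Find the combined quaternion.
0.5083 + 0.4237i - 0.7298j + 0.172k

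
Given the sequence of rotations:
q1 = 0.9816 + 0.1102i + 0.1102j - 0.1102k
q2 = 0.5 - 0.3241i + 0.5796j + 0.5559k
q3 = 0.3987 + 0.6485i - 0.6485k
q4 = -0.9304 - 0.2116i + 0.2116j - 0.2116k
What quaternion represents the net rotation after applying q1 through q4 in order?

q2 · q1 = 0.5239 - 0.3882i + 0.6496j + 0.391k
q3 · q2 · q1 = 0.7142 + 0.6062i + 0.2572j + 0.2374k
q4 · q3 · q2 · q1 = -0.5404 - 0.6105i - 0.1662j - 0.5547k
-0.5404 - 0.6105i - 0.1662j - 0.5547k


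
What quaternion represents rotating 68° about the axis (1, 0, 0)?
0.829 + 0.5592i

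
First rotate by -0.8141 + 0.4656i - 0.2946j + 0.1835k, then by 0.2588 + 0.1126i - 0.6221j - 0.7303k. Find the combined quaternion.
-0.3124 - 0.3005i + 0.0695j + 0.8985k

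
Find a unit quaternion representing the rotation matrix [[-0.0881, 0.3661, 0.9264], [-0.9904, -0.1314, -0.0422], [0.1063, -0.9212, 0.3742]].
0.5373 - 0.409i + 0.3816j - 0.6312k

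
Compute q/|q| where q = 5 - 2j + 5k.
0.6804 - 0.2722j + 0.6804k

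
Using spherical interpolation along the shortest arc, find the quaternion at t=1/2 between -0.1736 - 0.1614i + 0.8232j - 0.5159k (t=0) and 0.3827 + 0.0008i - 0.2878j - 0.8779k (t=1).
0.1379 - 0.1059i + 0.3531j - 0.9193k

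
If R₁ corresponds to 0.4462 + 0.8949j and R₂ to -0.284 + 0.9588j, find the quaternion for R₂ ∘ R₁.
-0.9848 + 0.1737j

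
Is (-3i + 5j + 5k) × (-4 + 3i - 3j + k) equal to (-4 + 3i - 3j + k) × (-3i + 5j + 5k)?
No: pq = 19 + 32i - 2j - 26k ≠ 19 - 8i - 38j - 14k = qp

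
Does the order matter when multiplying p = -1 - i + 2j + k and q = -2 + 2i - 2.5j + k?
Yes: pq = 8 + 4.5i + 1.5j - 4.5k ≠ 8 - 4.5i - 4.5j - 1.5k = qp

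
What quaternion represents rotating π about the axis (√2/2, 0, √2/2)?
0.7071i + 0.7071k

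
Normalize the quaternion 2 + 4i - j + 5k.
0.2949 + 0.5898i - 0.1474j + 0.7372k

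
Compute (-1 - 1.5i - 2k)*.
-1 + 1.5i + 2k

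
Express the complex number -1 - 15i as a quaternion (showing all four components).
-1 - 15i + 0j + 0k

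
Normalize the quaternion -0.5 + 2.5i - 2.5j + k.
-0.1348 + 0.6742i - 0.6742j + 0.2697k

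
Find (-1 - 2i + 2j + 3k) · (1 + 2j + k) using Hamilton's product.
-8 - 6i + 2j - 2k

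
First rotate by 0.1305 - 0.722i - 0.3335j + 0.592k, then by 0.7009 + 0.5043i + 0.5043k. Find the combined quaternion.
0.157 - 0.2721i - 0.8964j + 0.3126k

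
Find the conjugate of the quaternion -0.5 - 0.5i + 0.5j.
-0.5 + 0.5i - 0.5j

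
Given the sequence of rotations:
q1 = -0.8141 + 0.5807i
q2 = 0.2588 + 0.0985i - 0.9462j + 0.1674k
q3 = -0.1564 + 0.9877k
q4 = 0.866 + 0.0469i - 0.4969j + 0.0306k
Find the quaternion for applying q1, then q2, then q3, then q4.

q2 · q1 = -0.2679 + 0.0701i + 0.8675j + 0.4132k
q3 · q2 · q1 = -0.3662 - 0.8678i - 0.0664j - 0.3292k
q4 · q3 · q2 · q1 = -0.2994 - 0.6031i + 0.1133j - 0.7306k
-0.2994 - 0.6031i + 0.1133j - 0.7306k


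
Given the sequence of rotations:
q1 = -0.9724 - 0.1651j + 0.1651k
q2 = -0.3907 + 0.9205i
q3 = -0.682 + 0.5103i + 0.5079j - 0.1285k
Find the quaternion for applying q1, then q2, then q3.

q2 · q1 = 0.3799 - 0.8951i - 0.0875j - 0.2165k
q3 · q2 · q1 = 0.2143 + 0.6831i + 0.4781j + 0.5088k
0.2143 + 0.6831i + 0.4781j + 0.5088k
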